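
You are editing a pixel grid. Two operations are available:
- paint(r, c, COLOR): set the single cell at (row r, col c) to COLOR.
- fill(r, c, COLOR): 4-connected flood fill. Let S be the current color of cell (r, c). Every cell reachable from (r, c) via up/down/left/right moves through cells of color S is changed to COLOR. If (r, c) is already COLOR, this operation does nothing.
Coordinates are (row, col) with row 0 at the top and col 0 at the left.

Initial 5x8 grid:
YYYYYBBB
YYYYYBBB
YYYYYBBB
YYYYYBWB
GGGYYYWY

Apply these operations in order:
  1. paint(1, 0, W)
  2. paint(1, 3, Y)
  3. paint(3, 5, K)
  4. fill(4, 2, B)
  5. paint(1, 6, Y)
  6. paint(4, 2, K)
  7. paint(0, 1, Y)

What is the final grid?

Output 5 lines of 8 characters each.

After op 1 paint(1,0,W):
YYYYYBBB
WYYYYBBB
YYYYYBBB
YYYYYBWB
GGGYYYWY
After op 2 paint(1,3,Y):
YYYYYBBB
WYYYYBBB
YYYYYBBB
YYYYYBWB
GGGYYYWY
After op 3 paint(3,5,K):
YYYYYBBB
WYYYYBBB
YYYYYBBB
YYYYYKWB
GGGYYYWY
After op 4 fill(4,2,B) [3 cells changed]:
YYYYYBBB
WYYYYBBB
YYYYYBBB
YYYYYKWB
BBBYYYWY
After op 5 paint(1,6,Y):
YYYYYBBB
WYYYYBYB
YYYYYBBB
YYYYYKWB
BBBYYYWY
After op 6 paint(4,2,K):
YYYYYBBB
WYYYYBYB
YYYYYBBB
YYYYYKWB
BBKYYYWY
After op 7 paint(0,1,Y):
YYYYYBBB
WYYYYBYB
YYYYYBBB
YYYYYKWB
BBKYYYWY

Answer: YYYYYBBB
WYYYYBYB
YYYYYBBB
YYYYYKWB
BBKYYYWY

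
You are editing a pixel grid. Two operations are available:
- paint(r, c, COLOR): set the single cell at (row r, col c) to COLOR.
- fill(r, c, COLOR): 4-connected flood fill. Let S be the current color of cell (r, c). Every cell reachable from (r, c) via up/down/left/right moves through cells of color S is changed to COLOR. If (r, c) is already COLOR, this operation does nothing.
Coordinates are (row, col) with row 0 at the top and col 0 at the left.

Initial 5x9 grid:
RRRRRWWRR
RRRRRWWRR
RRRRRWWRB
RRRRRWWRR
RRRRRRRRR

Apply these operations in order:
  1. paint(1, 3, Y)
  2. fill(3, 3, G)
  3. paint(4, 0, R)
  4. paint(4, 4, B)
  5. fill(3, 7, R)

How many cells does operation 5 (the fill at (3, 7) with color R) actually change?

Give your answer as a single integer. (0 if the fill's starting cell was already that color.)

Answer: 11

Derivation:
After op 1 paint(1,3,Y):
RRRRRWWRR
RRRYRWWRR
RRRRRWWRB
RRRRRWWRR
RRRRRRRRR
After op 2 fill(3,3,G) [35 cells changed]:
GGGGGWWGG
GGGYGWWGG
GGGGGWWGB
GGGGGWWGG
GGGGGGGGG
After op 3 paint(4,0,R):
GGGGGWWGG
GGGYGWWGG
GGGGGWWGB
GGGGGWWGG
RGGGGGGGG
After op 4 paint(4,4,B):
GGGGGWWGG
GGGYGWWGG
GGGGGWWGB
GGGGGWWGG
RGGGBGGGG
After op 5 fill(3,7,R) [11 cells changed]:
GGGGGWWRR
GGGYGWWRR
GGGGGWWRB
GGGGGWWRR
RGGGBRRRR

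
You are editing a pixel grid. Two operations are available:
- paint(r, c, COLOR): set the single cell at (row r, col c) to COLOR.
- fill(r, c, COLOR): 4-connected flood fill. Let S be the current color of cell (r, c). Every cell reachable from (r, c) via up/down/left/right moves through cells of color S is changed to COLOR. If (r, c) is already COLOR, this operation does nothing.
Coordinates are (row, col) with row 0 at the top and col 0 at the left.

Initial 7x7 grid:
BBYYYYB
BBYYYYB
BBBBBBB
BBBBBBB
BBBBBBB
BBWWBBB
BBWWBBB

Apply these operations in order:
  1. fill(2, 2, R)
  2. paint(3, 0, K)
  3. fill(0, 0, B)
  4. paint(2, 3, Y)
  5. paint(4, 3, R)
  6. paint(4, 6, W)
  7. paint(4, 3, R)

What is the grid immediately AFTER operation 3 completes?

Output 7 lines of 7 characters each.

After op 1 fill(2,2,R) [37 cells changed]:
RRYYYYR
RRYYYYR
RRRRRRR
RRRRRRR
RRRRRRR
RRWWRRR
RRWWRRR
After op 2 paint(3,0,K):
RRYYYYR
RRYYYYR
RRRRRRR
KRRRRRR
RRRRRRR
RRWWRRR
RRWWRRR
After op 3 fill(0,0,B) [36 cells changed]:
BBYYYYB
BBYYYYB
BBBBBBB
KBBBBBB
BBBBBBB
BBWWBBB
BBWWBBB

Answer: BBYYYYB
BBYYYYB
BBBBBBB
KBBBBBB
BBBBBBB
BBWWBBB
BBWWBBB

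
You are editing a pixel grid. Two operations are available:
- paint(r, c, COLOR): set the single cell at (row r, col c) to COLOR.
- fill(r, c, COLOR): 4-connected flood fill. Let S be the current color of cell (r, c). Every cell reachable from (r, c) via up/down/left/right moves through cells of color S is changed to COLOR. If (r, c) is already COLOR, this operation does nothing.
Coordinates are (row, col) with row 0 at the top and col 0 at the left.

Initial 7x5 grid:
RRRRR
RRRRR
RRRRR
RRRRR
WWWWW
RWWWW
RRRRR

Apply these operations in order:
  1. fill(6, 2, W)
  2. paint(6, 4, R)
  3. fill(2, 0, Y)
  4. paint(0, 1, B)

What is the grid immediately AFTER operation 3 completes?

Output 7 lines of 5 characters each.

Answer: YYYYY
YYYYY
YYYYY
YYYYY
WWWWW
WWWWW
WWWWR

Derivation:
After op 1 fill(6,2,W) [6 cells changed]:
RRRRR
RRRRR
RRRRR
RRRRR
WWWWW
WWWWW
WWWWW
After op 2 paint(6,4,R):
RRRRR
RRRRR
RRRRR
RRRRR
WWWWW
WWWWW
WWWWR
After op 3 fill(2,0,Y) [20 cells changed]:
YYYYY
YYYYY
YYYYY
YYYYY
WWWWW
WWWWW
WWWWR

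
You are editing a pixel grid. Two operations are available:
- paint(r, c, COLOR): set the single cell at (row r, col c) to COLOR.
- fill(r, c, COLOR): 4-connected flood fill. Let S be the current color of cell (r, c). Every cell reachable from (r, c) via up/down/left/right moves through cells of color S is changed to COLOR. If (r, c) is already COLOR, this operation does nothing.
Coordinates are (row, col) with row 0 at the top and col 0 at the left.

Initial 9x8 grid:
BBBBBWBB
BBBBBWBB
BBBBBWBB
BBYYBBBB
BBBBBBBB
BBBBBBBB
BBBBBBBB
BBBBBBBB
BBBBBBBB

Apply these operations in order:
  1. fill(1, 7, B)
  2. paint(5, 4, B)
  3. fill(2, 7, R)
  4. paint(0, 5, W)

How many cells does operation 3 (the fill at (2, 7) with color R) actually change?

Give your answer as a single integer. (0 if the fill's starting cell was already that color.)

After op 1 fill(1,7,B) [0 cells changed]:
BBBBBWBB
BBBBBWBB
BBBBBWBB
BBYYBBBB
BBBBBBBB
BBBBBBBB
BBBBBBBB
BBBBBBBB
BBBBBBBB
After op 2 paint(5,4,B):
BBBBBWBB
BBBBBWBB
BBBBBWBB
BBYYBBBB
BBBBBBBB
BBBBBBBB
BBBBBBBB
BBBBBBBB
BBBBBBBB
After op 3 fill(2,7,R) [67 cells changed]:
RRRRRWRR
RRRRRWRR
RRRRRWRR
RRYYRRRR
RRRRRRRR
RRRRRRRR
RRRRRRRR
RRRRRRRR
RRRRRRRR

Answer: 67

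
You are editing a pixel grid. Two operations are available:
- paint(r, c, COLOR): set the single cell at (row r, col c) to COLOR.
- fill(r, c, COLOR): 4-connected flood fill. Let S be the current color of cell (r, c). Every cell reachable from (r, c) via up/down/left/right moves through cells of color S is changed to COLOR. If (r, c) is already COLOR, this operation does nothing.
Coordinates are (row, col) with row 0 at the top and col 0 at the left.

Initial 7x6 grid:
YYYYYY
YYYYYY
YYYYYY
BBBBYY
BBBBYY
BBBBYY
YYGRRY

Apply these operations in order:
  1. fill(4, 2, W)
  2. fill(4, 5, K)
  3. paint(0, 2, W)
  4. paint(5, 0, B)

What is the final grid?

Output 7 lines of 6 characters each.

After op 1 fill(4,2,W) [12 cells changed]:
YYYYYY
YYYYYY
YYYYYY
WWWWYY
WWWWYY
WWWWYY
YYGRRY
After op 2 fill(4,5,K) [25 cells changed]:
KKKKKK
KKKKKK
KKKKKK
WWWWKK
WWWWKK
WWWWKK
YYGRRK
After op 3 paint(0,2,W):
KKWKKK
KKKKKK
KKKKKK
WWWWKK
WWWWKK
WWWWKK
YYGRRK
After op 4 paint(5,0,B):
KKWKKK
KKKKKK
KKKKKK
WWWWKK
WWWWKK
BWWWKK
YYGRRK

Answer: KKWKKK
KKKKKK
KKKKKK
WWWWKK
WWWWKK
BWWWKK
YYGRRK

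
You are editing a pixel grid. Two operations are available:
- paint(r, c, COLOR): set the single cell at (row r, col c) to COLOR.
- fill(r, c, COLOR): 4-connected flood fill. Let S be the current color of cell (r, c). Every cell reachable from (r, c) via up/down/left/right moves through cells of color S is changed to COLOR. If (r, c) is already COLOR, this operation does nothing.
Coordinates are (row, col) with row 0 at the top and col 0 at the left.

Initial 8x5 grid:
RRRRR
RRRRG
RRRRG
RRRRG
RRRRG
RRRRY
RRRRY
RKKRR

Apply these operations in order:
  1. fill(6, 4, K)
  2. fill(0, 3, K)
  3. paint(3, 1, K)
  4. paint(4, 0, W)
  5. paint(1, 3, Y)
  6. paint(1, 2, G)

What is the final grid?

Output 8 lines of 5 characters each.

After op 1 fill(6,4,K) [2 cells changed]:
RRRRR
RRRRG
RRRRG
RRRRG
RRRRG
RRRRK
RRRRK
RKKRR
After op 2 fill(0,3,K) [32 cells changed]:
KKKKK
KKKKG
KKKKG
KKKKG
KKKKG
KKKKK
KKKKK
KKKKK
After op 3 paint(3,1,K):
KKKKK
KKKKG
KKKKG
KKKKG
KKKKG
KKKKK
KKKKK
KKKKK
After op 4 paint(4,0,W):
KKKKK
KKKKG
KKKKG
KKKKG
WKKKG
KKKKK
KKKKK
KKKKK
After op 5 paint(1,3,Y):
KKKKK
KKKYG
KKKKG
KKKKG
WKKKG
KKKKK
KKKKK
KKKKK
After op 6 paint(1,2,G):
KKKKK
KKGYG
KKKKG
KKKKG
WKKKG
KKKKK
KKKKK
KKKKK

Answer: KKKKK
KKGYG
KKKKG
KKKKG
WKKKG
KKKKK
KKKKK
KKKKK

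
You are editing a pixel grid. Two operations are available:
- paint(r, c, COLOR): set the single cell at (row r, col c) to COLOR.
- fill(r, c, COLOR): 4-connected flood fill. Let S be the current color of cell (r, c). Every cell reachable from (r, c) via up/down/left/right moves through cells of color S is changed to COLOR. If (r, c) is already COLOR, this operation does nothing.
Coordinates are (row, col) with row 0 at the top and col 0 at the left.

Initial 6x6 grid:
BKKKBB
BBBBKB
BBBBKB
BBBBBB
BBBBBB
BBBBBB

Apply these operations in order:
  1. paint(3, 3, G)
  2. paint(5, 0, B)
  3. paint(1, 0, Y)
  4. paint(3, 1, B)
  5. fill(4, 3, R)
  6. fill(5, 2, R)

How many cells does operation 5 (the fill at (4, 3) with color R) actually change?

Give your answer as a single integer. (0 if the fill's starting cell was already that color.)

Answer: 28

Derivation:
After op 1 paint(3,3,G):
BKKKBB
BBBBKB
BBBBKB
BBBGBB
BBBBBB
BBBBBB
After op 2 paint(5,0,B):
BKKKBB
BBBBKB
BBBBKB
BBBGBB
BBBBBB
BBBBBB
After op 3 paint(1,0,Y):
BKKKBB
YBBBKB
BBBBKB
BBBGBB
BBBBBB
BBBBBB
After op 4 paint(3,1,B):
BKKKBB
YBBBKB
BBBBKB
BBBGBB
BBBBBB
BBBBBB
After op 5 fill(4,3,R) [28 cells changed]:
BKKKRR
YRRRKR
RRRRKR
RRRGRR
RRRRRR
RRRRRR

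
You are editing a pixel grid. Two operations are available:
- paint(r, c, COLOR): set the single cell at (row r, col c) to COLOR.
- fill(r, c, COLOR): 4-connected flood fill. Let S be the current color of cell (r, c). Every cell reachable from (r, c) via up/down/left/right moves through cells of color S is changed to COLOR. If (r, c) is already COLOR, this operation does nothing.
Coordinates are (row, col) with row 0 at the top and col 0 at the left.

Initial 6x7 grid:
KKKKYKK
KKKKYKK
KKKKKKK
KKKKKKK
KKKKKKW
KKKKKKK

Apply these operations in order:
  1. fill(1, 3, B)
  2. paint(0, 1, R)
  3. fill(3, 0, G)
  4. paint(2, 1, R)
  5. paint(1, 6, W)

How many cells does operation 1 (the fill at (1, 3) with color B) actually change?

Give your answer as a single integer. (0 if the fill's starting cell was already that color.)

Answer: 39

Derivation:
After op 1 fill(1,3,B) [39 cells changed]:
BBBBYBB
BBBBYBB
BBBBBBB
BBBBBBB
BBBBBBW
BBBBBBB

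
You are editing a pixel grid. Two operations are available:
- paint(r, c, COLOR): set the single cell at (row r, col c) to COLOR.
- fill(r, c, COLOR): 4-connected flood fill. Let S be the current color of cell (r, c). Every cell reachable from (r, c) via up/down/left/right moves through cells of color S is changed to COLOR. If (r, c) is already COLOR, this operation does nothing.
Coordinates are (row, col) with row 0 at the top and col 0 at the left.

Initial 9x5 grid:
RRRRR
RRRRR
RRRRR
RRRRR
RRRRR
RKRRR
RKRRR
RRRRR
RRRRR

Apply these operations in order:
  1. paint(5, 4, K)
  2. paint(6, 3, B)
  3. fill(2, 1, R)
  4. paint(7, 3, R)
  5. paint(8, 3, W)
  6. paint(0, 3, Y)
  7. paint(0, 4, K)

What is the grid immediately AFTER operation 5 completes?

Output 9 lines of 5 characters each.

After op 1 paint(5,4,K):
RRRRR
RRRRR
RRRRR
RRRRR
RRRRR
RKRRK
RKRRR
RRRRR
RRRRR
After op 2 paint(6,3,B):
RRRRR
RRRRR
RRRRR
RRRRR
RRRRR
RKRRK
RKRBR
RRRRR
RRRRR
After op 3 fill(2,1,R) [0 cells changed]:
RRRRR
RRRRR
RRRRR
RRRRR
RRRRR
RKRRK
RKRBR
RRRRR
RRRRR
After op 4 paint(7,3,R):
RRRRR
RRRRR
RRRRR
RRRRR
RRRRR
RKRRK
RKRBR
RRRRR
RRRRR
After op 5 paint(8,3,W):
RRRRR
RRRRR
RRRRR
RRRRR
RRRRR
RKRRK
RKRBR
RRRRR
RRRWR

Answer: RRRRR
RRRRR
RRRRR
RRRRR
RRRRR
RKRRK
RKRBR
RRRRR
RRRWR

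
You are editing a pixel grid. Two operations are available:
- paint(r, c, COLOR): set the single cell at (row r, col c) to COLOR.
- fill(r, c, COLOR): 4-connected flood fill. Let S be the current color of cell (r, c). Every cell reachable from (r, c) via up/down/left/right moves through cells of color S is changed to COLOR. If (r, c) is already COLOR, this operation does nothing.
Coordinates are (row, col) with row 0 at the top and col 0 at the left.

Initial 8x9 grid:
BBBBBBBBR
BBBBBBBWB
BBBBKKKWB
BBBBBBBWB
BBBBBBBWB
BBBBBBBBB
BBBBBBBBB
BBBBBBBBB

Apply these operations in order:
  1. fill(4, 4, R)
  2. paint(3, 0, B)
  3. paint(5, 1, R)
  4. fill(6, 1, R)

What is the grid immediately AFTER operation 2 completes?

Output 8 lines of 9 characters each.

Answer: RRRRRRRRR
RRRRRRRWR
RRRRKKKWR
BRRRRRRWR
RRRRRRRWR
RRRRRRRRR
RRRRRRRRR
RRRRRRRRR

Derivation:
After op 1 fill(4,4,R) [64 cells changed]:
RRRRRRRRR
RRRRRRRWR
RRRRKKKWR
RRRRRRRWR
RRRRRRRWR
RRRRRRRRR
RRRRRRRRR
RRRRRRRRR
After op 2 paint(3,0,B):
RRRRRRRRR
RRRRRRRWR
RRRRKKKWR
BRRRRRRWR
RRRRRRRWR
RRRRRRRRR
RRRRRRRRR
RRRRRRRRR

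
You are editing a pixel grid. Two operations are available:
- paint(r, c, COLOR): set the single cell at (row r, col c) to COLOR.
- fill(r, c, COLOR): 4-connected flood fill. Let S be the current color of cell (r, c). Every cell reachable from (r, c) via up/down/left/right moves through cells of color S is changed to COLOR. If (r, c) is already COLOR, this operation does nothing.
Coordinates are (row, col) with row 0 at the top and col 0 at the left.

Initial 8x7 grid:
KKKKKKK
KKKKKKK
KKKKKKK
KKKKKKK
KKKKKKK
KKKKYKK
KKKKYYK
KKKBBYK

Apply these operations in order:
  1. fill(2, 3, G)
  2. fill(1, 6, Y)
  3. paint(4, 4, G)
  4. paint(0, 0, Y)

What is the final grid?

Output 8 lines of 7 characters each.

After op 1 fill(2,3,G) [50 cells changed]:
GGGGGGG
GGGGGGG
GGGGGGG
GGGGGGG
GGGGGGG
GGGGYGG
GGGGYYG
GGGBBYG
After op 2 fill(1,6,Y) [50 cells changed]:
YYYYYYY
YYYYYYY
YYYYYYY
YYYYYYY
YYYYYYY
YYYYYYY
YYYYYYY
YYYBBYY
After op 3 paint(4,4,G):
YYYYYYY
YYYYYYY
YYYYYYY
YYYYYYY
YYYYGYY
YYYYYYY
YYYYYYY
YYYBBYY
After op 4 paint(0,0,Y):
YYYYYYY
YYYYYYY
YYYYYYY
YYYYYYY
YYYYGYY
YYYYYYY
YYYYYYY
YYYBBYY

Answer: YYYYYYY
YYYYYYY
YYYYYYY
YYYYYYY
YYYYGYY
YYYYYYY
YYYYYYY
YYYBBYY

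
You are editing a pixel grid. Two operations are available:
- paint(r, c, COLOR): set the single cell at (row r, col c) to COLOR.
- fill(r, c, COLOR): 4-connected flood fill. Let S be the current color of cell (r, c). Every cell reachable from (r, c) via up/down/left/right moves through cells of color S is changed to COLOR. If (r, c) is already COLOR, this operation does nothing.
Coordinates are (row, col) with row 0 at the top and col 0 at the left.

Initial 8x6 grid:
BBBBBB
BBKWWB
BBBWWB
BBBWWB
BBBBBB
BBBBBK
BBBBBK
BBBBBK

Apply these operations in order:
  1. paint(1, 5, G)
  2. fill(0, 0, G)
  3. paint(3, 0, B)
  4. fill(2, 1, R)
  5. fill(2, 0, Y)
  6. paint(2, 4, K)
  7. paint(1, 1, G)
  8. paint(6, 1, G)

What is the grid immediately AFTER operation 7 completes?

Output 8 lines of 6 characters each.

After op 1 paint(1,5,G):
BBBBBB
BBKWWG
BBBWWB
BBBWWB
BBBBBB
BBBBBK
BBBBBK
BBBBBK
After op 2 fill(0,0,G) [37 cells changed]:
GGGGGG
GGKWWG
GGGWWG
GGGWWG
GGGGGG
GGGGGK
GGGGGK
GGGGGK
After op 3 paint(3,0,B):
GGGGGG
GGKWWG
GGGWWG
BGGWWG
GGGGGG
GGGGGK
GGGGGK
GGGGGK
After op 4 fill(2,1,R) [37 cells changed]:
RRRRRR
RRKWWR
RRRWWR
BRRWWR
RRRRRR
RRRRRK
RRRRRK
RRRRRK
After op 5 fill(2,0,Y) [37 cells changed]:
YYYYYY
YYKWWY
YYYWWY
BYYWWY
YYYYYY
YYYYYK
YYYYYK
YYYYYK
After op 6 paint(2,4,K):
YYYYYY
YYKWWY
YYYWKY
BYYWWY
YYYYYY
YYYYYK
YYYYYK
YYYYYK
After op 7 paint(1,1,G):
YYYYYY
YGKWWY
YYYWKY
BYYWWY
YYYYYY
YYYYYK
YYYYYK
YYYYYK

Answer: YYYYYY
YGKWWY
YYYWKY
BYYWWY
YYYYYY
YYYYYK
YYYYYK
YYYYYK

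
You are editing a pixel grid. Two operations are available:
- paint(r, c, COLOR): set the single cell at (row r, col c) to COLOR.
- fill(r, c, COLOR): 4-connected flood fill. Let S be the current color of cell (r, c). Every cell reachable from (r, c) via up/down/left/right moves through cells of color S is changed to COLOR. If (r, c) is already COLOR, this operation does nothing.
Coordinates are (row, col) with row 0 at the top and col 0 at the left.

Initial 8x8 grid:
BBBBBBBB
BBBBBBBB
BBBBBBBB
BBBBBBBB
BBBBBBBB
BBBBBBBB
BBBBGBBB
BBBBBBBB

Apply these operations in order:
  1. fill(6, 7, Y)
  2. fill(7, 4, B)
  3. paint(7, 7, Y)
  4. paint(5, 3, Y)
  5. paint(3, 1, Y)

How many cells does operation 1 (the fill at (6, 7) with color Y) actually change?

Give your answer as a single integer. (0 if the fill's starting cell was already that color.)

Answer: 63

Derivation:
After op 1 fill(6,7,Y) [63 cells changed]:
YYYYYYYY
YYYYYYYY
YYYYYYYY
YYYYYYYY
YYYYYYYY
YYYYYYYY
YYYYGYYY
YYYYYYYY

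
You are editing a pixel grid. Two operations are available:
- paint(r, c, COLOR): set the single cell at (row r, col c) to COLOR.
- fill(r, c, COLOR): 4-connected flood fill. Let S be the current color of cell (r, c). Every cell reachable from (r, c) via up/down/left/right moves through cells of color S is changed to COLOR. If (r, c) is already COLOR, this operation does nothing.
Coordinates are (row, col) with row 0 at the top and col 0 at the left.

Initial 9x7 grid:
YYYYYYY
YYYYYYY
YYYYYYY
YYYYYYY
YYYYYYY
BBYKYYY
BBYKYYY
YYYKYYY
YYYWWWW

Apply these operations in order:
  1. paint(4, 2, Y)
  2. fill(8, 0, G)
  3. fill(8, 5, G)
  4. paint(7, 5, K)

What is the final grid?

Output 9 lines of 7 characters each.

Answer: GGGGGGG
GGGGGGG
GGGGGGG
GGGGGGG
GGGGGGG
BBGKGGG
BBGKGGG
GGGKGKG
GGGGGGG

Derivation:
After op 1 paint(4,2,Y):
YYYYYYY
YYYYYYY
YYYYYYY
YYYYYYY
YYYYYYY
BBYKYYY
BBYKYYY
YYYKYYY
YYYWWWW
After op 2 fill(8,0,G) [52 cells changed]:
GGGGGGG
GGGGGGG
GGGGGGG
GGGGGGG
GGGGGGG
BBGKGGG
BBGKGGG
GGGKGGG
GGGWWWW
After op 3 fill(8,5,G) [4 cells changed]:
GGGGGGG
GGGGGGG
GGGGGGG
GGGGGGG
GGGGGGG
BBGKGGG
BBGKGGG
GGGKGGG
GGGGGGG
After op 4 paint(7,5,K):
GGGGGGG
GGGGGGG
GGGGGGG
GGGGGGG
GGGGGGG
BBGKGGG
BBGKGGG
GGGKGKG
GGGGGGG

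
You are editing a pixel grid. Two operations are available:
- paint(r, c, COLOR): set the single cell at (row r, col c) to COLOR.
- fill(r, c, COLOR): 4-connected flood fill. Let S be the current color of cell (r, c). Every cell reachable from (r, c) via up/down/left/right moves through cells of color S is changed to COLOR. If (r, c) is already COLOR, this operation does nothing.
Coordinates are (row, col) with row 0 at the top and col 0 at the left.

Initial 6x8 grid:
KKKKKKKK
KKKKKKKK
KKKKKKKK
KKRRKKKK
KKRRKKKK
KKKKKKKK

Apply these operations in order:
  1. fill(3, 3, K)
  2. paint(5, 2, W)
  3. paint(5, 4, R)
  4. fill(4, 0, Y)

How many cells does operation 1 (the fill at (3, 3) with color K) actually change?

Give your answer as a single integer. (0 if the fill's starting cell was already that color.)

After op 1 fill(3,3,K) [4 cells changed]:
KKKKKKKK
KKKKKKKK
KKKKKKKK
KKKKKKKK
KKKKKKKK
KKKKKKKK

Answer: 4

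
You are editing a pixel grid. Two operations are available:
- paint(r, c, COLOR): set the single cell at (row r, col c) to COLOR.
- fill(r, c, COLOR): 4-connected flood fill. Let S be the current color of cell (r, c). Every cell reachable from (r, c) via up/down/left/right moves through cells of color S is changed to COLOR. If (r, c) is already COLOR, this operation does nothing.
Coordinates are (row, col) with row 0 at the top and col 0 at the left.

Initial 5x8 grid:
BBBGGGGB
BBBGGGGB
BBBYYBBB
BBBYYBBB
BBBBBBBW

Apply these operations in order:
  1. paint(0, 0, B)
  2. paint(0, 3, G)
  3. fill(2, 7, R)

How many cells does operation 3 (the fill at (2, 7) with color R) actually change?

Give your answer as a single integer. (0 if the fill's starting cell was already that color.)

After op 1 paint(0,0,B):
BBBGGGGB
BBBGGGGB
BBBYYBBB
BBBYYBBB
BBBBBBBW
After op 2 paint(0,3,G):
BBBGGGGB
BBBGGGGB
BBBYYBBB
BBBYYBBB
BBBBBBBW
After op 3 fill(2,7,R) [27 cells changed]:
RRRGGGGR
RRRGGGGR
RRRYYRRR
RRRYYRRR
RRRRRRRW

Answer: 27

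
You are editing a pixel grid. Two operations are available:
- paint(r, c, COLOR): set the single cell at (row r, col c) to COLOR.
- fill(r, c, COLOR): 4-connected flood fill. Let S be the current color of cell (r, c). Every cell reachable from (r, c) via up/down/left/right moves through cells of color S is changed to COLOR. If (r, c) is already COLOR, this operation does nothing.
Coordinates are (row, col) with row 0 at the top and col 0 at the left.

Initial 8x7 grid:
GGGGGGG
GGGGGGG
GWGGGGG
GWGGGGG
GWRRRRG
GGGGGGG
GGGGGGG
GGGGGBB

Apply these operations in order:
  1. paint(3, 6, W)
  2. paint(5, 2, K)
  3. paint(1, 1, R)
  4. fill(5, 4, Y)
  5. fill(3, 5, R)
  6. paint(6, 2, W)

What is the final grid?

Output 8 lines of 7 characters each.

After op 1 paint(3,6,W):
GGGGGGG
GGGGGGG
GWGGGGG
GWGGGGW
GWRRRRG
GGGGGGG
GGGGGGG
GGGGGBB
After op 2 paint(5,2,K):
GGGGGGG
GGGGGGG
GWGGGGG
GWGGGGW
GWRRRRG
GGKGGGG
GGGGGGG
GGGGGBB
After op 3 paint(1,1,R):
GGGGGGG
GRGGGGG
GWGGGGG
GWGGGGW
GWRRRRG
GGKGGGG
GGGGGGG
GGGGGBB
After op 4 fill(5,4,Y) [44 cells changed]:
YYYYYYY
YRYYYYY
YWYYYYY
YWYYYYW
YWRRRRY
YYKYYYY
YYYYYYY
YYYYYBB
After op 5 fill(3,5,R) [44 cells changed]:
RRRRRRR
RRRRRRR
RWRRRRR
RWRRRRW
RWRRRRR
RRKRRRR
RRRRRRR
RRRRRBB
After op 6 paint(6,2,W):
RRRRRRR
RRRRRRR
RWRRRRR
RWRRRRW
RWRRRRR
RRKRRRR
RRWRRRR
RRRRRBB

Answer: RRRRRRR
RRRRRRR
RWRRRRR
RWRRRRW
RWRRRRR
RRKRRRR
RRWRRRR
RRRRRBB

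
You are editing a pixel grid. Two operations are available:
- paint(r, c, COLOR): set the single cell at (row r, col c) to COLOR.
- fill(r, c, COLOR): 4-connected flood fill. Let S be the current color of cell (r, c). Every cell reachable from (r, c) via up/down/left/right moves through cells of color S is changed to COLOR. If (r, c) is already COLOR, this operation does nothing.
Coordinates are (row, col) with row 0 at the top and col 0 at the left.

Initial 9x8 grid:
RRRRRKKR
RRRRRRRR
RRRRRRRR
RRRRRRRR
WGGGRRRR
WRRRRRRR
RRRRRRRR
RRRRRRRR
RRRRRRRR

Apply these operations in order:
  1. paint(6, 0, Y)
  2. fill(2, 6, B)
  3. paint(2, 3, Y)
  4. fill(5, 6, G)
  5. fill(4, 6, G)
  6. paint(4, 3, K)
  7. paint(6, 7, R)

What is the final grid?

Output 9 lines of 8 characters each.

After op 1 paint(6,0,Y):
RRRRRKKR
RRRRRRRR
RRRRRRRR
RRRRRRRR
WGGGRRRR
WRRRRRRR
YRRRRRRR
RRRRRRRR
RRRRRRRR
After op 2 fill(2,6,B) [64 cells changed]:
BBBBBKKB
BBBBBBBB
BBBBBBBB
BBBBBBBB
WGGGBBBB
WBBBBBBB
YBBBBBBB
BBBBBBBB
BBBBBBBB
After op 3 paint(2,3,Y):
BBBBBKKB
BBBBBBBB
BBBYBBBB
BBBBBBBB
WGGGBBBB
WBBBBBBB
YBBBBBBB
BBBBBBBB
BBBBBBBB
After op 4 fill(5,6,G) [63 cells changed]:
GGGGGKKG
GGGGGGGG
GGGYGGGG
GGGGGGGG
WGGGGGGG
WGGGGGGG
YGGGGGGG
GGGGGGGG
GGGGGGGG
After op 5 fill(4,6,G) [0 cells changed]:
GGGGGKKG
GGGGGGGG
GGGYGGGG
GGGGGGGG
WGGGGGGG
WGGGGGGG
YGGGGGGG
GGGGGGGG
GGGGGGGG
After op 6 paint(4,3,K):
GGGGGKKG
GGGGGGGG
GGGYGGGG
GGGGGGGG
WGGKGGGG
WGGGGGGG
YGGGGGGG
GGGGGGGG
GGGGGGGG
After op 7 paint(6,7,R):
GGGGGKKG
GGGGGGGG
GGGYGGGG
GGGGGGGG
WGGKGGGG
WGGGGGGG
YGGGGGGR
GGGGGGGG
GGGGGGGG

Answer: GGGGGKKG
GGGGGGGG
GGGYGGGG
GGGGGGGG
WGGKGGGG
WGGGGGGG
YGGGGGGR
GGGGGGGG
GGGGGGGG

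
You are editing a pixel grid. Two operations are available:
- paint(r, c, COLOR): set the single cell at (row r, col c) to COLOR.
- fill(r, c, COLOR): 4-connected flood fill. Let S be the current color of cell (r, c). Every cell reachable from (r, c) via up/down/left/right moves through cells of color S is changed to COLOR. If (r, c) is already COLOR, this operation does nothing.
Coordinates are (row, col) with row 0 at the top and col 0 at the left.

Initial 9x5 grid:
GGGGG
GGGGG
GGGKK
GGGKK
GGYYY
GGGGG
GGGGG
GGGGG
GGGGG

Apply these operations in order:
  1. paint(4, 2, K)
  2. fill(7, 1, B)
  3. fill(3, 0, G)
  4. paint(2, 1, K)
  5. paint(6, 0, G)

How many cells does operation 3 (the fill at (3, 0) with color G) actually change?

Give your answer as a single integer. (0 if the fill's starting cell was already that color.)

Answer: 38

Derivation:
After op 1 paint(4,2,K):
GGGGG
GGGGG
GGGKK
GGGKK
GGKYY
GGGGG
GGGGG
GGGGG
GGGGG
After op 2 fill(7,1,B) [38 cells changed]:
BBBBB
BBBBB
BBBKK
BBBKK
BBKYY
BBBBB
BBBBB
BBBBB
BBBBB
After op 3 fill(3,0,G) [38 cells changed]:
GGGGG
GGGGG
GGGKK
GGGKK
GGKYY
GGGGG
GGGGG
GGGGG
GGGGG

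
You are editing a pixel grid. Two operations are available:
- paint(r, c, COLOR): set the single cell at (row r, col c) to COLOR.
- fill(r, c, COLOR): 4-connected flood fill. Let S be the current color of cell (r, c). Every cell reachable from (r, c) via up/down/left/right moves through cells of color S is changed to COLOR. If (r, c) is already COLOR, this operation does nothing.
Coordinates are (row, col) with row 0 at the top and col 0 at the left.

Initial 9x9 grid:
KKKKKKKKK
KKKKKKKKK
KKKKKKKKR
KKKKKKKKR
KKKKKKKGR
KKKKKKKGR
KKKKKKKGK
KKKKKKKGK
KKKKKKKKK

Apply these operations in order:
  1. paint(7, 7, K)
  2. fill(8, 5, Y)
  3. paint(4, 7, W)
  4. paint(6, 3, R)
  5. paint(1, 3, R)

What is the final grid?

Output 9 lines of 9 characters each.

After op 1 paint(7,7,K):
KKKKKKKKK
KKKKKKKKK
KKKKKKKKR
KKKKKKKKR
KKKKKKKGR
KKKKKKKGR
KKKKKKKGK
KKKKKKKKK
KKKKKKKKK
After op 2 fill(8,5,Y) [74 cells changed]:
YYYYYYYYY
YYYYYYYYY
YYYYYYYYR
YYYYYYYYR
YYYYYYYGR
YYYYYYYGR
YYYYYYYGY
YYYYYYYYY
YYYYYYYYY
After op 3 paint(4,7,W):
YYYYYYYYY
YYYYYYYYY
YYYYYYYYR
YYYYYYYYR
YYYYYYYWR
YYYYYYYGR
YYYYYYYGY
YYYYYYYYY
YYYYYYYYY
After op 4 paint(6,3,R):
YYYYYYYYY
YYYYYYYYY
YYYYYYYYR
YYYYYYYYR
YYYYYYYWR
YYYYYYYGR
YYYRYYYGY
YYYYYYYYY
YYYYYYYYY
After op 5 paint(1,3,R):
YYYYYYYYY
YYYRYYYYY
YYYYYYYYR
YYYYYYYYR
YYYYYYYWR
YYYYYYYGR
YYYRYYYGY
YYYYYYYYY
YYYYYYYYY

Answer: YYYYYYYYY
YYYRYYYYY
YYYYYYYYR
YYYYYYYYR
YYYYYYYWR
YYYYYYYGR
YYYRYYYGY
YYYYYYYYY
YYYYYYYYY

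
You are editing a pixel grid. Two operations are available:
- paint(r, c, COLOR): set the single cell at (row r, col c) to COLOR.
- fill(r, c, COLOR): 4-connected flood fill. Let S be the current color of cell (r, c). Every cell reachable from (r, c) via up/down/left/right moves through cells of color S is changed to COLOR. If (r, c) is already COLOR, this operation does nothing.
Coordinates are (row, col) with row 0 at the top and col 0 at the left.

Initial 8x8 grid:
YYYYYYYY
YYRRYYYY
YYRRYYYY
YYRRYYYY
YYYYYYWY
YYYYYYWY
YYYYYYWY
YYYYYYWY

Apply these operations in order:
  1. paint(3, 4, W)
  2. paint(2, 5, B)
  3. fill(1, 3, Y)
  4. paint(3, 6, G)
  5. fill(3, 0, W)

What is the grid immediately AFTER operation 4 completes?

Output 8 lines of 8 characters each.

After op 1 paint(3,4,W):
YYYYYYYY
YYRRYYYY
YYRRYYYY
YYRRWYYY
YYYYYYWY
YYYYYYWY
YYYYYYWY
YYYYYYWY
After op 2 paint(2,5,B):
YYYYYYYY
YYRRYYYY
YYRRYBYY
YYRRWYYY
YYYYYYWY
YYYYYYWY
YYYYYYWY
YYYYYYWY
After op 3 fill(1,3,Y) [6 cells changed]:
YYYYYYYY
YYYYYYYY
YYYYYBYY
YYYYWYYY
YYYYYYWY
YYYYYYWY
YYYYYYWY
YYYYYYWY
After op 4 paint(3,6,G):
YYYYYYYY
YYYYYYYY
YYYYYBYY
YYYYWYGY
YYYYYYWY
YYYYYYWY
YYYYYYWY
YYYYYYWY

Answer: YYYYYYYY
YYYYYYYY
YYYYYBYY
YYYYWYGY
YYYYYYWY
YYYYYYWY
YYYYYYWY
YYYYYYWY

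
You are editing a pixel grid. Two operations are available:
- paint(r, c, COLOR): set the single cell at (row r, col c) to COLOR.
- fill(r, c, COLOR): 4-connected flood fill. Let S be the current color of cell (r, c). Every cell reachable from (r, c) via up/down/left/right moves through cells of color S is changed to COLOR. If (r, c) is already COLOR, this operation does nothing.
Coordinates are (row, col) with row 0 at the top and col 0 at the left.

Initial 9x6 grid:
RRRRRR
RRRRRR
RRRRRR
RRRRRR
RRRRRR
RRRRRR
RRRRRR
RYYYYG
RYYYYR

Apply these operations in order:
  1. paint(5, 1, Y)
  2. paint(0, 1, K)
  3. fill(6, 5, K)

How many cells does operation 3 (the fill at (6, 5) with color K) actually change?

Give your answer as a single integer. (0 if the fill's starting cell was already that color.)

Answer: 42

Derivation:
After op 1 paint(5,1,Y):
RRRRRR
RRRRRR
RRRRRR
RRRRRR
RRRRRR
RYRRRR
RRRRRR
RYYYYG
RYYYYR
After op 2 paint(0,1,K):
RKRRRR
RRRRRR
RRRRRR
RRRRRR
RRRRRR
RYRRRR
RRRRRR
RYYYYG
RYYYYR
After op 3 fill(6,5,K) [42 cells changed]:
KKKKKK
KKKKKK
KKKKKK
KKKKKK
KKKKKK
KYKKKK
KKKKKK
KYYYYG
KYYYYR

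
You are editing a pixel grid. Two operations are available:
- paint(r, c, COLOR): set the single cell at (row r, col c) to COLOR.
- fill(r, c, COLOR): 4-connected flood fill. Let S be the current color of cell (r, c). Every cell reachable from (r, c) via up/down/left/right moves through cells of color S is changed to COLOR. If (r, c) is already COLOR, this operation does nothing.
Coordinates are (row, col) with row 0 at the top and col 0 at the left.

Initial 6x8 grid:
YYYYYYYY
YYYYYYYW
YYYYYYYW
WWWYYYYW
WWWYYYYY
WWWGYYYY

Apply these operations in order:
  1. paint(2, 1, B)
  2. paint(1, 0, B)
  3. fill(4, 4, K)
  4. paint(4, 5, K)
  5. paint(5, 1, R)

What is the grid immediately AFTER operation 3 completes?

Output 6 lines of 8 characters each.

Answer: KKKKKKKK
BKKKKKKW
YBKKKKKW
WWWKKKKW
WWWKKKKK
WWWGKKKK

Derivation:
After op 1 paint(2,1,B):
YYYYYYYY
YYYYYYYW
YBYYYYYW
WWWYYYYW
WWWYYYYY
WWWGYYYY
After op 2 paint(1,0,B):
YYYYYYYY
BYYYYYYW
YBYYYYYW
WWWYYYYW
WWWYYYYY
WWWGYYYY
After op 3 fill(4,4,K) [32 cells changed]:
KKKKKKKK
BKKKKKKW
YBKKKKKW
WWWKKKKW
WWWKKKKK
WWWGKKKK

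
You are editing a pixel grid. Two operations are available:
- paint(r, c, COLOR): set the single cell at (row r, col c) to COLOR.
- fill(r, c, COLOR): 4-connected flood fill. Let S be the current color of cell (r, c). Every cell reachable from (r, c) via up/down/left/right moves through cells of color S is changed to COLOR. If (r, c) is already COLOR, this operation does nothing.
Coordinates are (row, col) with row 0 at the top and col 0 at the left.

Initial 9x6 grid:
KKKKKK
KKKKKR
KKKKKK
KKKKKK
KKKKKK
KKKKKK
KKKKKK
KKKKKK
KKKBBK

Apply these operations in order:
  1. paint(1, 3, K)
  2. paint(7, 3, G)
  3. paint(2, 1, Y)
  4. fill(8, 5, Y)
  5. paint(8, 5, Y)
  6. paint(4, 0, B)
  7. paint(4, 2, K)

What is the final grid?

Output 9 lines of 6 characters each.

Answer: YYYYYY
YYYYYR
YYYYYY
YYYYYY
BYKYYY
YYYYYY
YYYYYY
YYYGYY
YYYBBY

Derivation:
After op 1 paint(1,3,K):
KKKKKK
KKKKKR
KKKKKK
KKKKKK
KKKKKK
KKKKKK
KKKKKK
KKKKKK
KKKBBK
After op 2 paint(7,3,G):
KKKKKK
KKKKKR
KKKKKK
KKKKKK
KKKKKK
KKKKKK
KKKKKK
KKKGKK
KKKBBK
After op 3 paint(2,1,Y):
KKKKKK
KKKKKR
KYKKKK
KKKKKK
KKKKKK
KKKKKK
KKKKKK
KKKGKK
KKKBBK
After op 4 fill(8,5,Y) [49 cells changed]:
YYYYYY
YYYYYR
YYYYYY
YYYYYY
YYYYYY
YYYYYY
YYYYYY
YYYGYY
YYYBBY
After op 5 paint(8,5,Y):
YYYYYY
YYYYYR
YYYYYY
YYYYYY
YYYYYY
YYYYYY
YYYYYY
YYYGYY
YYYBBY
After op 6 paint(4,0,B):
YYYYYY
YYYYYR
YYYYYY
YYYYYY
BYYYYY
YYYYYY
YYYYYY
YYYGYY
YYYBBY
After op 7 paint(4,2,K):
YYYYYY
YYYYYR
YYYYYY
YYYYYY
BYKYYY
YYYYYY
YYYYYY
YYYGYY
YYYBBY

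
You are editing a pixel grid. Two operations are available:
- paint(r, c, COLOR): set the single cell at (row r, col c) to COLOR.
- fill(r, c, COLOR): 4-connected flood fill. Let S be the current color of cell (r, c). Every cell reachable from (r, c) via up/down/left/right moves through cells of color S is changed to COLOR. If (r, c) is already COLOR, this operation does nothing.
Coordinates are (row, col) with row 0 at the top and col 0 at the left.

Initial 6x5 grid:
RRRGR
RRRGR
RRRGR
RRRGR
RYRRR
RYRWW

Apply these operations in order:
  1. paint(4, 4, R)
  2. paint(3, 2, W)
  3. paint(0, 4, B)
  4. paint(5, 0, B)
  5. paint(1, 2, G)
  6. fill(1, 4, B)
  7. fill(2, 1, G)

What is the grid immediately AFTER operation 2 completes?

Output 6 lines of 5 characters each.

After op 1 paint(4,4,R):
RRRGR
RRRGR
RRRGR
RRRGR
RYRRR
RYRWW
After op 2 paint(3,2,W):
RRRGR
RRRGR
RRRGR
RRWGR
RYRRR
RYRWW

Answer: RRRGR
RRRGR
RRRGR
RRWGR
RYRRR
RYRWW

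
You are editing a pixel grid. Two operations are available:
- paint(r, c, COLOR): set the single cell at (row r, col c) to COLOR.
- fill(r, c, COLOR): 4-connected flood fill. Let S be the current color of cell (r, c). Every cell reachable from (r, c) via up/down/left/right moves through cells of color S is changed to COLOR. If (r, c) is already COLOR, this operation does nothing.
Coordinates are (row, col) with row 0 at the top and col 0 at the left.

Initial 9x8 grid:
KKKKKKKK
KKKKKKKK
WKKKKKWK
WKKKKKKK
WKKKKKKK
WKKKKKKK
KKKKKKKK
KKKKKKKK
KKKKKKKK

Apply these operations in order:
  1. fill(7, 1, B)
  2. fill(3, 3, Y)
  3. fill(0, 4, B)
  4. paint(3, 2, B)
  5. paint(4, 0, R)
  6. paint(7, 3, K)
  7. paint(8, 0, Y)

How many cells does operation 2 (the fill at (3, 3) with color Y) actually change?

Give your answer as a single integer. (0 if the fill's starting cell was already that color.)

After op 1 fill(7,1,B) [67 cells changed]:
BBBBBBBB
BBBBBBBB
WBBBBBWB
WBBBBBBB
WBBBBBBB
WBBBBBBB
BBBBBBBB
BBBBBBBB
BBBBBBBB
After op 2 fill(3,3,Y) [67 cells changed]:
YYYYYYYY
YYYYYYYY
WYYYYYWY
WYYYYYYY
WYYYYYYY
WYYYYYYY
YYYYYYYY
YYYYYYYY
YYYYYYYY

Answer: 67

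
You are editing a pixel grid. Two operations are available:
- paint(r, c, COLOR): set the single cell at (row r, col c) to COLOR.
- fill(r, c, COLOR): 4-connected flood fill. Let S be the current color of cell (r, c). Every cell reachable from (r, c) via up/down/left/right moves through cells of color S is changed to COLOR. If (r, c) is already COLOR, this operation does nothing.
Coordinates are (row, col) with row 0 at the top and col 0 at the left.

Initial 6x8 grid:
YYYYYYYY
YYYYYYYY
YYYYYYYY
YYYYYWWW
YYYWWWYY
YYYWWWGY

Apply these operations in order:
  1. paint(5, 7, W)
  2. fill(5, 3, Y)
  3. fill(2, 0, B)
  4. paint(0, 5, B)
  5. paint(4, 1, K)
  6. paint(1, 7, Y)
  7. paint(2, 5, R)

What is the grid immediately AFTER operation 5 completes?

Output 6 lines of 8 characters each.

Answer: BBBBBBBB
BBBBBBBB
BBBBBBBB
BBBBBBBB
BKBBBBBB
BBBBBBGW

Derivation:
After op 1 paint(5,7,W):
YYYYYYYY
YYYYYYYY
YYYYYYYY
YYYYYWWW
YYYWWWYY
YYYWWWGW
After op 2 fill(5,3,Y) [9 cells changed]:
YYYYYYYY
YYYYYYYY
YYYYYYYY
YYYYYYYY
YYYYYYYY
YYYYYYGW
After op 3 fill(2,0,B) [46 cells changed]:
BBBBBBBB
BBBBBBBB
BBBBBBBB
BBBBBBBB
BBBBBBBB
BBBBBBGW
After op 4 paint(0,5,B):
BBBBBBBB
BBBBBBBB
BBBBBBBB
BBBBBBBB
BBBBBBBB
BBBBBBGW
After op 5 paint(4,1,K):
BBBBBBBB
BBBBBBBB
BBBBBBBB
BBBBBBBB
BKBBBBBB
BBBBBBGW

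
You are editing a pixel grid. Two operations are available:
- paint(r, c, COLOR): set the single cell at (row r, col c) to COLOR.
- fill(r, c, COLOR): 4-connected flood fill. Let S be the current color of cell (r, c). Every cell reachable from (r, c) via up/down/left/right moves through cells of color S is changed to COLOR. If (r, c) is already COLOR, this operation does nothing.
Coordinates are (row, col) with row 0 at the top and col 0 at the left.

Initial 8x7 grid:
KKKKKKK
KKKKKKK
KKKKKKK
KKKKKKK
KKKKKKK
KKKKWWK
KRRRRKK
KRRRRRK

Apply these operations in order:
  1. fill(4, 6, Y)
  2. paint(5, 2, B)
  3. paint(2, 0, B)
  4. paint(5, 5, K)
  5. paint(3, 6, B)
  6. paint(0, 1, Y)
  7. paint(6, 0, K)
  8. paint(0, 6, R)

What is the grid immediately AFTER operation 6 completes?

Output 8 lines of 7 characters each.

After op 1 fill(4,6,Y) [45 cells changed]:
YYYYYYY
YYYYYYY
YYYYYYY
YYYYYYY
YYYYYYY
YYYYWWY
YRRRRYY
YRRRRRY
After op 2 paint(5,2,B):
YYYYYYY
YYYYYYY
YYYYYYY
YYYYYYY
YYYYYYY
YYBYWWY
YRRRRYY
YRRRRRY
After op 3 paint(2,0,B):
YYYYYYY
YYYYYYY
BYYYYYY
YYYYYYY
YYYYYYY
YYBYWWY
YRRRRYY
YRRRRRY
After op 4 paint(5,5,K):
YYYYYYY
YYYYYYY
BYYYYYY
YYYYYYY
YYYYYYY
YYBYWKY
YRRRRYY
YRRRRRY
After op 5 paint(3,6,B):
YYYYYYY
YYYYYYY
BYYYYYY
YYYYYYB
YYYYYYY
YYBYWKY
YRRRRYY
YRRRRRY
After op 6 paint(0,1,Y):
YYYYYYY
YYYYYYY
BYYYYYY
YYYYYYB
YYYYYYY
YYBYWKY
YRRRRYY
YRRRRRY

Answer: YYYYYYY
YYYYYYY
BYYYYYY
YYYYYYB
YYYYYYY
YYBYWKY
YRRRRYY
YRRRRRY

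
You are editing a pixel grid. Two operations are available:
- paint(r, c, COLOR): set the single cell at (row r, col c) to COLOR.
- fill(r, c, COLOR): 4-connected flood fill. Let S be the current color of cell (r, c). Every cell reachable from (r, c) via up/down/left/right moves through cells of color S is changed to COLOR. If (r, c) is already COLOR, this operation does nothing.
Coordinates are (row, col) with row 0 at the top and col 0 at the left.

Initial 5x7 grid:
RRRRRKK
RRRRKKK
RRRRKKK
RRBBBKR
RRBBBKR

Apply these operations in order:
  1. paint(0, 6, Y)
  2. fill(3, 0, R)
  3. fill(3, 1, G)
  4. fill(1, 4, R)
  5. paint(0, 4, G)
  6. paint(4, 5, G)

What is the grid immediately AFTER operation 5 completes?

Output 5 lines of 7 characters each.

After op 1 paint(0,6,Y):
RRRRRKY
RRRRKKK
RRRRKKK
RRBBBKR
RRBBBKR
After op 2 fill(3,0,R) [0 cells changed]:
RRRRRKY
RRRRKKK
RRRRKKK
RRBBBKR
RRBBBKR
After op 3 fill(3,1,G) [17 cells changed]:
GGGGGKY
GGGGKKK
GGGGKKK
GGBBBKR
GGBBBKR
After op 4 fill(1,4,R) [9 cells changed]:
GGGGGRY
GGGGRRR
GGGGRRR
GGBBBRR
GGBBBRR
After op 5 paint(0,4,G):
GGGGGRY
GGGGRRR
GGGGRRR
GGBBBRR
GGBBBRR

Answer: GGGGGRY
GGGGRRR
GGGGRRR
GGBBBRR
GGBBBRR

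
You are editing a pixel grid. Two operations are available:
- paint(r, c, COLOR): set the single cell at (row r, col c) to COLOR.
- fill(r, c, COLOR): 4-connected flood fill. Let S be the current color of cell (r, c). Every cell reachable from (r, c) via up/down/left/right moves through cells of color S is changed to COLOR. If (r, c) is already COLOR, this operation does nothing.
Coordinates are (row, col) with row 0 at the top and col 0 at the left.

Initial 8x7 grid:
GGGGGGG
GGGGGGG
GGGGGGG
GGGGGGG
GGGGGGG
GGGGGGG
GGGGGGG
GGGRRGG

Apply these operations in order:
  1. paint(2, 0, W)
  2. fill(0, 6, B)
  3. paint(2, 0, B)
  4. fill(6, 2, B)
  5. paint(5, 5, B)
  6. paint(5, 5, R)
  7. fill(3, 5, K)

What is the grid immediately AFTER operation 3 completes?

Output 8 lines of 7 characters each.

Answer: BBBBBBB
BBBBBBB
BBBBBBB
BBBBBBB
BBBBBBB
BBBBBBB
BBBBBBB
BBBRRBB

Derivation:
After op 1 paint(2,0,W):
GGGGGGG
GGGGGGG
WGGGGGG
GGGGGGG
GGGGGGG
GGGGGGG
GGGGGGG
GGGRRGG
After op 2 fill(0,6,B) [53 cells changed]:
BBBBBBB
BBBBBBB
WBBBBBB
BBBBBBB
BBBBBBB
BBBBBBB
BBBBBBB
BBBRRBB
After op 3 paint(2,0,B):
BBBBBBB
BBBBBBB
BBBBBBB
BBBBBBB
BBBBBBB
BBBBBBB
BBBBBBB
BBBRRBB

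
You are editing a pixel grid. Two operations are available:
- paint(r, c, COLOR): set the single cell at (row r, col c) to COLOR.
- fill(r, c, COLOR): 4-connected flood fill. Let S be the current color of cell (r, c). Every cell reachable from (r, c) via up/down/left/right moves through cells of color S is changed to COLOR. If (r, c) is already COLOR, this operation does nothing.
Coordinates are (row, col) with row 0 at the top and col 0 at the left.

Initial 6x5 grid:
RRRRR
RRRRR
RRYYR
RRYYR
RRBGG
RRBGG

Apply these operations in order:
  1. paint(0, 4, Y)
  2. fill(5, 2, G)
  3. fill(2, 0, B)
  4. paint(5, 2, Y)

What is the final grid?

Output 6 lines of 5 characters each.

Answer: BBBBY
BBBBB
BBYYB
BBYYB
BBGGG
BBYGG

Derivation:
After op 1 paint(0,4,Y):
RRRRY
RRRRR
RRYYR
RRYYR
RRBGG
RRBGG
After op 2 fill(5,2,G) [2 cells changed]:
RRRRY
RRRRR
RRYYR
RRYYR
RRGGG
RRGGG
After op 3 fill(2,0,B) [19 cells changed]:
BBBBY
BBBBB
BBYYB
BBYYB
BBGGG
BBGGG
After op 4 paint(5,2,Y):
BBBBY
BBBBB
BBYYB
BBYYB
BBGGG
BBYGG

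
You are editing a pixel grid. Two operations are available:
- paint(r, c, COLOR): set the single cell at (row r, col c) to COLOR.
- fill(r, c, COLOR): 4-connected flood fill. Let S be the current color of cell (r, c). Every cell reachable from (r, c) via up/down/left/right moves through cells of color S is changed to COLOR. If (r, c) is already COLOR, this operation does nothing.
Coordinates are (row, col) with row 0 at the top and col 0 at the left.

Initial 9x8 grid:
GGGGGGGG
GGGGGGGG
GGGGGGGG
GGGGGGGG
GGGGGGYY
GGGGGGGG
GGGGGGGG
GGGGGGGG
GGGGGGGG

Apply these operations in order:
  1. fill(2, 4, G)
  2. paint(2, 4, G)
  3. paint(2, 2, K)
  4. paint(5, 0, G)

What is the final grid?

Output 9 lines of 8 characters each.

After op 1 fill(2,4,G) [0 cells changed]:
GGGGGGGG
GGGGGGGG
GGGGGGGG
GGGGGGGG
GGGGGGYY
GGGGGGGG
GGGGGGGG
GGGGGGGG
GGGGGGGG
After op 2 paint(2,4,G):
GGGGGGGG
GGGGGGGG
GGGGGGGG
GGGGGGGG
GGGGGGYY
GGGGGGGG
GGGGGGGG
GGGGGGGG
GGGGGGGG
After op 3 paint(2,2,K):
GGGGGGGG
GGGGGGGG
GGKGGGGG
GGGGGGGG
GGGGGGYY
GGGGGGGG
GGGGGGGG
GGGGGGGG
GGGGGGGG
After op 4 paint(5,0,G):
GGGGGGGG
GGGGGGGG
GGKGGGGG
GGGGGGGG
GGGGGGYY
GGGGGGGG
GGGGGGGG
GGGGGGGG
GGGGGGGG

Answer: GGGGGGGG
GGGGGGGG
GGKGGGGG
GGGGGGGG
GGGGGGYY
GGGGGGGG
GGGGGGGG
GGGGGGGG
GGGGGGGG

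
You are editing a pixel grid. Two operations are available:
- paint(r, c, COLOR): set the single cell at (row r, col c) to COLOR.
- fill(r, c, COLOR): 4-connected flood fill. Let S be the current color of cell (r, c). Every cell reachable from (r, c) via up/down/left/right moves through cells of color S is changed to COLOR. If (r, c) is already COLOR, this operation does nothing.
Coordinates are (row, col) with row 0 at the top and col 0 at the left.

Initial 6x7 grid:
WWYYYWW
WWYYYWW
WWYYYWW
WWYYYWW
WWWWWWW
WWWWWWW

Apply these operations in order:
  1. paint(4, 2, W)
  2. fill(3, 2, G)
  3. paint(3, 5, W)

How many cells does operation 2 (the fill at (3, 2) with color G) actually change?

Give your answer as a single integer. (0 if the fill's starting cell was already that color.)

Answer: 12

Derivation:
After op 1 paint(4,2,W):
WWYYYWW
WWYYYWW
WWYYYWW
WWYYYWW
WWWWWWW
WWWWWWW
After op 2 fill(3,2,G) [12 cells changed]:
WWGGGWW
WWGGGWW
WWGGGWW
WWGGGWW
WWWWWWW
WWWWWWW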